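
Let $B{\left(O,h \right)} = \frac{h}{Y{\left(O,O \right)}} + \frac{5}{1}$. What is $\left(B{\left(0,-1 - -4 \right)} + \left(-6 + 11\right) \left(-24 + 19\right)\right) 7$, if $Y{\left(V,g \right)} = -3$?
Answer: $-147$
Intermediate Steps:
$B{\left(O,h \right)} = 5 - \frac{h}{3}$ ($B{\left(O,h \right)} = \frac{h}{-3} + \frac{5}{1} = h \left(- \frac{1}{3}\right) + 5 \cdot 1 = - \frac{h}{3} + 5 = 5 - \frac{h}{3}$)
$\left(B{\left(0,-1 - -4 \right)} + \left(-6 + 11\right) \left(-24 + 19\right)\right) 7 = \left(\left(5 - \frac{-1 - -4}{3}\right) + \left(-6 + 11\right) \left(-24 + 19\right)\right) 7 = \left(\left(5 - \frac{-1 + 4}{3}\right) + 5 \left(-5\right)\right) 7 = \left(\left(5 - 1\right) - 25\right) 7 = \left(4 - 25\right) 7 = \left(-21\right) 7 = -147$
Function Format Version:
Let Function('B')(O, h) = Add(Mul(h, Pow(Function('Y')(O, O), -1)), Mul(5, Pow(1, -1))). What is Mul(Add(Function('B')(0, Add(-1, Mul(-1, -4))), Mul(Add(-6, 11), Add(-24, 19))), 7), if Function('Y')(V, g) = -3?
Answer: -147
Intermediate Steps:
Function('B')(O, h) = Add(5, Mul(Rational(-1, 3), h)) (Function('B')(O, h) = Add(Mul(h, Pow(-3, -1)), Mul(5, Pow(1, -1))) = Add(Mul(h, Rational(-1, 3)), Mul(5, 1)) = Add(Mul(Rational(-1, 3), h), 5) = Add(5, Mul(Rational(-1, 3), h)))
Mul(Add(Function('B')(0, Add(-1, Mul(-1, -4))), Mul(Add(-6, 11), Add(-24, 19))), 7) = Mul(Add(Add(5, Mul(Rational(-1, 3), Add(-1, Mul(-1, -4)))), Mul(Add(-6, 11), Add(-24, 19))), 7) = Mul(Add(Add(5, Mul(Rational(-1, 3), Add(-1, 4))), Mul(5, -5)), 7) = Mul(Add(Add(5, Mul(Rational(-1, 3), 3)), -25), 7) = Mul(Add(Add(5, -1), -25), 7) = Mul(Add(4, -25), 7) = Mul(-21, 7) = -147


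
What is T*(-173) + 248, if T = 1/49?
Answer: 11979/49 ≈ 244.47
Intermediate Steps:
T = 1/49 ≈ 0.020408
T*(-173) + 248 = (1/49)*(-173) + 248 = -173/49 + 248 = 11979/49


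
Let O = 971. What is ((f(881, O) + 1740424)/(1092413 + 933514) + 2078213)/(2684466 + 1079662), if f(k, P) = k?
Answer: 350859130813/635487378888 ≈ 0.55211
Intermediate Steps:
((f(881, O) + 1740424)/(1092413 + 933514) + 2078213)/(2684466 + 1079662) = ((881 + 1740424)/(1092413 + 933514) + 2078213)/(2684466 + 1079662) = (1741305/2025927 + 2078213)/3764128 = (1741305*(1/2025927) + 2078213)*(1/3764128) = (580435/675309 + 2078213)*(1/3764128) = (1403436523252/675309)*(1/3764128) = 350859130813/635487378888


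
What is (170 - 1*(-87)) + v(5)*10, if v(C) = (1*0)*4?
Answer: 257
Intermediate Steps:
v(C) = 0 (v(C) = 0*4 = 0)
(170 - 1*(-87)) + v(5)*10 = (170 - 1*(-87)) + 0*10 = (170 + 87) + 0 = 257 + 0 = 257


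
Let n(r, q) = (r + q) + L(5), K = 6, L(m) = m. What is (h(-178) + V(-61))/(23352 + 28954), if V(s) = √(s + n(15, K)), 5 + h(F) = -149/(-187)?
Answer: -393/4890611 + I*√35/52306 ≈ -8.0358e-5 + 0.00011311*I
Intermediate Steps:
h(F) = -786/187 (h(F) = -5 - 149/(-187) = -5 - 149*(-1/187) = -5 + 149/187 = -786/187)
n(r, q) = 5 + q + r (n(r, q) = (r + q) + 5 = (q + r) + 5 = 5 + q + r)
V(s) = √(26 + s) (V(s) = √(s + (5 + 6 + 15)) = √(s + 26) = √(26 + s))
(h(-178) + V(-61))/(23352 + 28954) = (-786/187 + √(26 - 61))/(23352 + 28954) = (-786/187 + √(-35))/52306 = (-786/187 + I*√35)*(1/52306) = -393/4890611 + I*√35/52306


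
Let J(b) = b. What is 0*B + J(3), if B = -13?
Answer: 3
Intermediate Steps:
0*B + J(3) = 0*(-13) + 3 = 0 + 3 = 3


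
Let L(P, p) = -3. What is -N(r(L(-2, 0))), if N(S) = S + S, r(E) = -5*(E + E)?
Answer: -60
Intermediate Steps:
r(E) = -10*E
N(S) = 2*S
-N(r(L(-2, 0))) = -2*(-10*(-3)) = -2*30 = -1*60 = -60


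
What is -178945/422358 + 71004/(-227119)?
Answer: -70630916887/95925526602 ≈ -0.73631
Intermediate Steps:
-178945/422358 + 71004/(-227119) = -178945*1/422358 + 71004*(-1/227119) = -178945/422358 - 71004/227119 = -70630916887/95925526602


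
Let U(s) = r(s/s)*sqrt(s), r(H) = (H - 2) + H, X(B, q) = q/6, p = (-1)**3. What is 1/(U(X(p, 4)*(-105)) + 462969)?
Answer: 1/462969 ≈ 2.1600e-6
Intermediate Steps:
p = -1
X(B, q) = q/6 (X(B, q) = q*(1/6) = q/6)
r(H) = -2 + 2*H (r(H) = (-2 + H) + H = -2 + 2*H)
U(s) = 0 (U(s) = (-2 + 2*(s/s))*sqrt(s) = (-2 + 2*1)*sqrt(s) = (-2 + 2)*sqrt(s) = 0*sqrt(s) = 0)
1/(U(X(p, 4)*(-105)) + 462969) = 1/(0 + 462969) = 1/462969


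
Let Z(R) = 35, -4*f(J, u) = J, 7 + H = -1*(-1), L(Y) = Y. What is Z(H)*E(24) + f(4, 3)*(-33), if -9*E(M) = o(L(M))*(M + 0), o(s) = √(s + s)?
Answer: 33 - 1120*√3/3 ≈ -613.63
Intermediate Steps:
H = -6 (H = -7 - 1*(-1) = -7 + 1 = -6)
f(J, u) = -J/4
o(s) = √2*√s (o(s) = √(2*s) = √2*√s)
E(M) = -√2*M^(3/2)/9 (E(M) = -√2*√M*(M + 0)/9 = -√2*√M*M/9 = -√2*M^(3/2)/9)
Z(H)*E(24) + f(4, 3)*(-33) = 35*(-√2*24^(3/2)/9) - ¼*4*(-33) = 35*(-√2*48*√6/9) - 1*(-33) = 35*(-32*√3/3) + 33 = -1120*√3/3 + 33 = 33 - 1120*√3/3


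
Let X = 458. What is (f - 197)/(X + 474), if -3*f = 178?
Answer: -769/2796 ≈ -0.27504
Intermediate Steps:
f = -178/3 (f = -⅓*178 = -178/3 ≈ -59.333)
(f - 197)/(X + 474) = (-178/3 - 197)/(458 + 474) = -769/3/932 = -769/3*1/932 = -769/2796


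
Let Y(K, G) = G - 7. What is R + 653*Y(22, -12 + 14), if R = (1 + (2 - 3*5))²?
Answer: -3121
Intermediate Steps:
Y(K, G) = -7 + G
R = 144 (R = (1 + (2 - 15))² = (1 - 13)² = (-12)² = 144)
R + 653*Y(22, -12 + 14) = 144 + 653*(-7 + (-12 + 14)) = 144 + 653*(-7 + 2) = 144 + 653*(-5) = 144 - 3265 = -3121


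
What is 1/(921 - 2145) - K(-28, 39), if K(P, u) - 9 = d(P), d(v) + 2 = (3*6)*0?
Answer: -8569/1224 ≈ -7.0008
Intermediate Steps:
d(v) = -2 (d(v) = -2 + (3*6)*0 = -2 + 18*0 = -2 + 0 = -2)
K(P, u) = 7 (K(P, u) = 9 - 2 = 7)
1/(921 - 2145) - K(-28, 39) = 1/(921 - 2145) - 1*7 = 1/(-1224) - 7 = -1/1224 - 7 = -8569/1224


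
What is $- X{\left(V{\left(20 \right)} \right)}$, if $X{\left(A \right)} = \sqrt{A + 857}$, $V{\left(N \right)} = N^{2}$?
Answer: $- \sqrt{1257} \approx -35.454$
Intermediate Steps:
$X{\left(A \right)} = \sqrt{857 + A}$
$- X{\left(V{\left(20 \right)} \right)} = - \sqrt{857 + 20^{2}} = - \sqrt{857 + 400} = - \sqrt{1257}$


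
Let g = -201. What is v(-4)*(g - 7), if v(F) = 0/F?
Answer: 0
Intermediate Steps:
v(F) = 0
v(-4)*(g - 7) = 0*(-201 - 7) = 0*(-208) = 0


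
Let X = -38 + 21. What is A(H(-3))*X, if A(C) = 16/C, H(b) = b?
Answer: 272/3 ≈ 90.667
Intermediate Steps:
X = -17
A(H(-3))*X = (16/(-3))*(-17) = (16*(-⅓))*(-17) = -16/3*(-17) = 272/3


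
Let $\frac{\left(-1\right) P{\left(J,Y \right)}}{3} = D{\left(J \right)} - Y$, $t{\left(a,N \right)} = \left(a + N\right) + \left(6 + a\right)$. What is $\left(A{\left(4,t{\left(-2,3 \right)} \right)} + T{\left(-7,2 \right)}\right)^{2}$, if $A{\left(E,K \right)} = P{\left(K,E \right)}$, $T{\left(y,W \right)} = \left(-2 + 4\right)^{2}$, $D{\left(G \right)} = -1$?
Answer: $361$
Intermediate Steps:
$t{\left(a,N \right)} = 6 + N + 2 a$ ($t{\left(a,N \right)} = \left(N + a\right) + \left(6 + a\right) = 6 + N + 2 a$)
$T{\left(y,W \right)} = 4$ ($T{\left(y,W \right)} = 2^{2} = 4$)
$P{\left(J,Y \right)} = 3 + 3 Y$ ($P{\left(J,Y \right)} = - 3 \left(-1 - Y\right) = 3 + 3 Y$)
$A{\left(E,K \right)} = 3 + 3 E$
$\left(A{\left(4,t{\left(-2,3 \right)} \right)} + T{\left(-7,2 \right)}\right)^{2} = \left(\left(3 + 3 \cdot 4\right) + 4\right)^{2} = \left(\left(3 + 12\right) + 4\right)^{2} = \left(15 + 4\right)^{2} = 19^{2} = 361$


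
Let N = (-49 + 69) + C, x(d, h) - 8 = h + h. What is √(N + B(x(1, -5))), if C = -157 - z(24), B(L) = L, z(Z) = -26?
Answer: I*√113 ≈ 10.63*I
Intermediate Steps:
x(d, h) = 8 + 2*h (x(d, h) = 8 + (h + h) = 8 + 2*h)
C = -131 (C = -157 - 1*(-26) = -157 + 26 = -131)
N = -111 (N = (-49 + 69) - 131 = 20 - 131 = -111)
√(N + B(x(1, -5))) = √(-111 + (8 + 2*(-5))) = √(-111 + (8 - 10)) = √(-111 - 2) = √(-113) = I*√113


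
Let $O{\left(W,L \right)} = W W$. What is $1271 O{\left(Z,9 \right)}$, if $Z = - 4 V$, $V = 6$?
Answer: $732096$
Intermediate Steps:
$Z = -24$ ($Z = \left(-4\right) 6 = -24$)
$O{\left(W,L \right)} = W^{2}$
$1271 O{\left(Z,9 \right)} = 1271 \left(-24\right)^{2} = 1271 \cdot 576 = 732096$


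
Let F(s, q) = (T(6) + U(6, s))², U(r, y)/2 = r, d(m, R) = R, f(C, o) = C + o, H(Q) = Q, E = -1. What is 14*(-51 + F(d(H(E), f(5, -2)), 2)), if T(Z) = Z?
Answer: 3822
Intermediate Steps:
U(r, y) = 2*r
F(s, q) = 324 (F(s, q) = (6 + 2*6)² = (6 + 12)² = 18² = 324)
14*(-51 + F(d(H(E), f(5, -2)), 2)) = 14*(-51 + 324) = 14*273 = 3822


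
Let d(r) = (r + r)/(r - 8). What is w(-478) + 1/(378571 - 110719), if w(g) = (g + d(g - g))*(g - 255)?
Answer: 93848376649/267852 ≈ 3.5037e+5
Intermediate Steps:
d(r) = 2*r/(-8 + r) (d(r) = (2*r)/(-8 + r) = 2*r/(-8 + r))
w(g) = g*(-255 + g) (w(g) = (g + 2*(g - g)/(-8 + (g - g)))*(g - 255) = (g + 2*0/(-8 + 0))*(-255 + g) = (g + 2*0/(-8))*(-255 + g) = (g + 2*0*(-1/8))*(-255 + g) = (g + 0)*(-255 + g) = g*(-255 + g))
w(-478) + 1/(378571 - 110719) = -478*(-255 - 478) + 1/(378571 - 110719) = -478*(-733) + 1/267852 = 350374 + 1/267852 = 93848376649/267852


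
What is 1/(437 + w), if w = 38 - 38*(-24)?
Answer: 1/1387 ≈ 0.00072098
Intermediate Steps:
w = 950 (w = 38 + 912 = 950)
1/(437 + w) = 1/(437 + 950) = 1/1387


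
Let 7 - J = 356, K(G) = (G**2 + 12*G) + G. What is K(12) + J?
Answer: -49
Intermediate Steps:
K(G) = G**2 + 13*G
J = -349 (J = 7 - 1*356 = 7 - 356 = -349)
K(12) + J = 12*(13 + 12) - 349 = 12*25 - 349 = 300 - 349 = -49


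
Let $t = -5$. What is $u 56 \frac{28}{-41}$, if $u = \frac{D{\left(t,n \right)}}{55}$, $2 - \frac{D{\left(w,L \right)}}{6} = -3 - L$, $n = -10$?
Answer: $\frac{9408}{451} \approx 20.86$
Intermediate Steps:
$D{\left(w,L \right)} = 30 + 6 L$ ($D{\left(w,L \right)} = 12 - 6 \left(-3 - L\right) = 12 + \left(18 + 6 L\right) = 30 + 6 L$)
$u = - \frac{6}{11}$ ($u = \frac{30 + 6 \left(-10\right)}{55} = \left(30 - 60\right) \frac{1}{55} = \left(-30\right) \frac{1}{55} = - \frac{6}{11} \approx -0.54545$)
$u 56 \frac{28}{-41} = \left(- \frac{6}{11}\right) 56 \frac{28}{-41} = - \frac{336 \cdot 28 \left(- \frac{1}{41}\right)}{11} = \left(- \frac{336}{11}\right) \left(- \frac{28}{41}\right) = \frac{9408}{451}$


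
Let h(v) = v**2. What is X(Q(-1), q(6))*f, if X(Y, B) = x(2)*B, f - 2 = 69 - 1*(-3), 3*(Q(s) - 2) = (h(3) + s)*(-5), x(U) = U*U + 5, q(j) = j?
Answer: 3996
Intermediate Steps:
x(U) = 5 + U**2 (x(U) = U**2 + 5 = 5 + U**2)
Q(s) = -13 - 5*s/3 (Q(s) = 2 + ((3**2 + s)*(-5))/3 = 2 + ((9 + s)*(-5))/3 = 2 + (-45 - 5*s)/3 = 2 + (-15 - 5*s/3) = -13 - 5*s/3)
f = 74 (f = 2 + (69 - 1*(-3)) = 2 + (69 + 3) = 2 + 72 = 74)
X(Y, B) = 9*B (X(Y, B) = (5 + 2**2)*B = (5 + 4)*B = 9*B)
X(Q(-1), q(6))*f = (9*6)*74 = 54*74 = 3996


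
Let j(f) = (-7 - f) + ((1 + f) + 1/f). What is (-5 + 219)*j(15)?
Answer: -19046/15 ≈ -1269.7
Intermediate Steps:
j(f) = -6 + 1/f (j(f) = (-7 - f) + (1 + f + 1/f) = -6 + 1/f)
(-5 + 219)*j(15) = (-5 + 219)*(-6 + 1/15) = 214*(-6 + 1/15) = 214*(-89/15) = -19046/15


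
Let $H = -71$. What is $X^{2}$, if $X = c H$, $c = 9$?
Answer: $408321$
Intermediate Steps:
$X = -639$ ($X = 9 \left(-71\right) = -639$)
$X^{2} = \left(-639\right)^{2} = 408321$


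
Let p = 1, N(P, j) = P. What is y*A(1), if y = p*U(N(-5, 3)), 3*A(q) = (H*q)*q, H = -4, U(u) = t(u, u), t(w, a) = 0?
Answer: 0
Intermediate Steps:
U(u) = 0
A(q) = -4*q²/3 (A(q) = ((-4*q)*q)/3 = (-4*q²)/3 = -4*q²/3)
y = 0 (y = 1*0 = 0)
y*A(1) = 0*(-4/3*1²) = 0*(-4/3*1) = 0*(-4/3) = 0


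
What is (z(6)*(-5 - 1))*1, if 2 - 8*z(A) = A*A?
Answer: 51/2 ≈ 25.500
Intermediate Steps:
z(A) = ¼ - A²/8 (z(A) = ¼ - A*A/8 = ¼ - A²/8)
(z(6)*(-5 - 1))*1 = ((¼ - ⅛*6²)*(-5 - 1))*1 = ((¼ - ⅛*36)*(-6))*1 = ((¼ - 9/2)*(-6))*1 = -17/4*(-6)*1 = (51/2)*1 = 51/2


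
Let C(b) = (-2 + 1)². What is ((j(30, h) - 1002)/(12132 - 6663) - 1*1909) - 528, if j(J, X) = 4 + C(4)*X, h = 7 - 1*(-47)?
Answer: -13328897/5469 ≈ -2437.2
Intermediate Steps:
C(b) = 1 (C(b) = (-1)² = 1)
h = 54 (h = 7 + 47 = 54)
j(J, X) = 4 + X (j(J, X) = 4 + 1*X = 4 + X)
((j(30, h) - 1002)/(12132 - 6663) - 1*1909) - 528 = (((4 + 54) - 1002)/(12132 - 6663) - 1*1909) - 528 = ((58 - 1002)/5469 - 1909) - 528 = (-944*1/5469 - 1909) - 528 = (-944/5469 - 1909) - 528 = -10441265/5469 - 528 = -13328897/5469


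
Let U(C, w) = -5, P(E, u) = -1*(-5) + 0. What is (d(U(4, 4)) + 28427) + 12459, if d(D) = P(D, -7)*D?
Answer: 40861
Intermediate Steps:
P(E, u) = 5 (P(E, u) = 5 + 0 = 5)
d(D) = 5*D
(d(U(4, 4)) + 28427) + 12459 = (5*(-5) + 28427) + 12459 = (-25 + 28427) + 12459 = 28402 + 12459 = 40861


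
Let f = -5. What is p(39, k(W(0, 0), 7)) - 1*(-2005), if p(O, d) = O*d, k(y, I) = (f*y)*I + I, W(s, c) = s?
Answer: 2278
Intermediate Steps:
k(y, I) = I - 5*I*y (k(y, I) = (-5*y)*I + I = -5*I*y + I = I - 5*I*y)
p(39, k(W(0, 0), 7)) - 1*(-2005) = 39*(7*(1 - 5*0)) - 1*(-2005) = 39*(7*(1 + 0)) + 2005 = 39*(7*1) + 2005 = 39*7 + 2005 = 273 + 2005 = 2278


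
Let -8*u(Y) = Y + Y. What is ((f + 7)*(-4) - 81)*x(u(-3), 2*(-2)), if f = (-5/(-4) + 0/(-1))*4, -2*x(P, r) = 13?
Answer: 1677/2 ≈ 838.50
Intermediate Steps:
u(Y) = -Y/4 (u(Y) = -(Y + Y)/8 = -Y/4)
x(P, r) = -13/2 (x(P, r) = -½*13 = -13/2)
f = 5 (f = (-5*(-¼) + 0*(-1))*4 = (5/4 + 0)*4 = (5/4)*4 = 5)
((f + 7)*(-4) - 81)*x(u(-3), 2*(-2)) = ((5 + 7)*(-4) - 81)*(-13/2) = (12*(-4) - 81)*(-13/2) = (-48 - 81)*(-13/2) = -129*(-13/2) = 1677/2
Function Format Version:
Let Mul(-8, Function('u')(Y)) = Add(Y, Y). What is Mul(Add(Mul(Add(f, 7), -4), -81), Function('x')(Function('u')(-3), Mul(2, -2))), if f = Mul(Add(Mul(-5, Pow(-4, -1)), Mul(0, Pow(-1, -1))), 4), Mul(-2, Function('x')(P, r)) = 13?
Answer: Rational(1677, 2) ≈ 838.50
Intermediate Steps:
Function('u')(Y) = Mul(Rational(-1, 4), Y) (Function('u')(Y) = Mul(Rational(-1, 8), Add(Y, Y)) = Mul(Rational(-1, 8), Mul(2, Y)) = Mul(Rational(-1, 4), Y))
Function('x')(P, r) = Rational(-13, 2) (Function('x')(P, r) = Mul(Rational(-1, 2), 13) = Rational(-13, 2))
f = 5 (f = Mul(Add(Mul(-5, Rational(-1, 4)), Mul(0, -1)), 4) = Mul(Add(Rational(5, 4), 0), 4) = Mul(Rational(5, 4), 4) = 5)
Mul(Add(Mul(Add(f, 7), -4), -81), Function('x')(Function('u')(-3), Mul(2, -2))) = Mul(Add(Mul(Add(5, 7), -4), -81), Rational(-13, 2)) = Mul(Add(Mul(12, -4), -81), Rational(-13, 2)) = Mul(Add(-48, -81), Rational(-13, 2)) = Mul(-129, Rational(-13, 2)) = Rational(1677, 2)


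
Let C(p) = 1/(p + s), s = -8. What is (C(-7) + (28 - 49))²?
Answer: 99856/225 ≈ 443.80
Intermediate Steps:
C(p) = 1/(-8 + p) (C(p) = 1/(p - 8) = 1/(-8 + p))
(C(-7) + (28 - 49))² = (1/(-8 - 7) + (28 - 49))² = (1/(-15) - 21)² = (-1/15 - 21)² = (-316/15)² = 99856/225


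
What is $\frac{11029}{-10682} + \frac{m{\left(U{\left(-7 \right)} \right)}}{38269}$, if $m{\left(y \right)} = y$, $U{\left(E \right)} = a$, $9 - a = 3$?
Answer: $- \frac{8612341}{8342642} \approx -1.0323$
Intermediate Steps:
$a = 6$ ($a = 9 - 3 = 6$)
$U{\left(E \right)} = 6$
$\frac{11029}{-10682} + \frac{m{\left(U{\left(-7 \right)} \right)}}{38269} = \frac{11029}{-10682} + \frac{6}{38269} = 11029 \left(- \frac{1}{10682}\right) + 6 \cdot \frac{1}{38269} = - \frac{11029}{10682} + \frac{6}{38269} = - \frac{8612341}{8342642}$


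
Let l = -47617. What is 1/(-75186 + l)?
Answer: -1/122803 ≈ -8.1431e-6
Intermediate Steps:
1/(-75186 + l) = 1/(-75186 - 47617) = 1/(-122803) = -1/122803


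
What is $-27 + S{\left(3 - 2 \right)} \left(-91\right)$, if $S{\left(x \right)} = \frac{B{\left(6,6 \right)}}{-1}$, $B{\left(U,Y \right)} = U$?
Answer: $519$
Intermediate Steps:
$S{\left(x \right)} = -6$ ($S{\left(x \right)} = \frac{6}{-1} = 6 \left(-1\right) = -6$)
$-27 + S{\left(3 - 2 \right)} \left(-91\right) = -27 - -546 = -27 + 546 = 519$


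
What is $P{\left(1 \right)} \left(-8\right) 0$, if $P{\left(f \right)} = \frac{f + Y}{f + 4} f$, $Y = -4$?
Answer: $0$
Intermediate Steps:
$P{\left(f \right)} = \frac{f \left(-4 + f\right)}{4 + f}$ ($P{\left(f \right)} = \frac{f - 4}{f + 4} f = \frac{-4 + f}{4 + f} f = \frac{f \left(-4 + f\right)}{4 + f}$)
$P{\left(1 \right)} \left(-8\right) 0 = 1 \frac{1}{4 + 1} \left(-4 + 1\right) \left(-8\right) 0 = 1 \cdot \frac{1}{5} \left(-3\right) \left(-8\right) 0 = \left(- \frac{3}{5}\right) \left(-8\right) 0 = \frac{24}{5} \cdot 0 = 0$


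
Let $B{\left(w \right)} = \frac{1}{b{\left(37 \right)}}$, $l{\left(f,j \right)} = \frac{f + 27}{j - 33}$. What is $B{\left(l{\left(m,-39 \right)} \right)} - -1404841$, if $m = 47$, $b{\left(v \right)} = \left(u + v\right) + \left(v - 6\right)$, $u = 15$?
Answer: $\frac{116601804}{83} \approx 1.4048 \cdot 10^{6}$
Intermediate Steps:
$b{\left(v \right)} = 9 + 2 v$ ($b{\left(v \right)} = \left(15 + v\right) + \left(v - 6\right) = \left(15 + v\right) + \left(-6 + v\right) = 9 + 2 v$)
$l{\left(f,j \right)} = \frac{27 + f}{-33 + j}$
$B{\left(w \right)} = \frac{1}{83}$ ($B{\left(w \right)} = \frac{1}{9 + 2 \cdot 37} = \frac{1}{9 + 74} = \frac{1}{83}$)
$B{\left(l{\left(m,-39 \right)} \right)} - -1404841 = \frac{1}{83} - -1404841 = \frac{1}{83} + 1404841 = \frac{116601804}{83}$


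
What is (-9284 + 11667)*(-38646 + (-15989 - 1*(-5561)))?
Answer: -116943342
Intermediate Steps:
(-9284 + 11667)*(-38646 + (-15989 - 1*(-5561))) = 2383*(-38646 + (-15989 + 5561)) = 2383*(-38646 - 10428) = 2383*(-49074) = -116943342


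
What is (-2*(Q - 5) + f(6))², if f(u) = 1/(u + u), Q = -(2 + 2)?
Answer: 47089/144 ≈ 327.01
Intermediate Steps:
Q = -4 (Q = -1*4 = -4)
f(u) = 1/(2*u)
(-2*(Q - 5) + f(6))² = (-2*(-4 - 5) + (½)/6)² = (-2*(-9) + (½)*(⅙))² = (18 + 1/12)² = (217/12)² = 47089/144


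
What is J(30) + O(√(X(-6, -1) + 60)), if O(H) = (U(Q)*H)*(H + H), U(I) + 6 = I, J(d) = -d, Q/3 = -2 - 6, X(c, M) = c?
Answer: -3270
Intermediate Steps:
Q = -24 (Q = 3*(-2 - 6) = 3*(-8) = -24)
U(I) = -6 + I
O(H) = -60*H² (O(H) = ((-6 - 24)*H)*(H + H) = (-30*H)*(2*H) = -60*H²)
J(30) + O(√(X(-6, -1) + 60)) = -1*30 - 60*(√(-6 + 60))² = -30 - 60*(√54)² = -30 - 60*(3*√6)² = -30 - 60*54 = -30 - 3240 = -3270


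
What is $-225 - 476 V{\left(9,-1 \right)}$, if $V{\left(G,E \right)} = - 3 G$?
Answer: $12627$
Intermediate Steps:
$-225 - 476 V{\left(9,-1 \right)} = -225 - 476 \left(\left(-3\right) 9\right) = -225 - -12852 = -225 + 12852 = 12627$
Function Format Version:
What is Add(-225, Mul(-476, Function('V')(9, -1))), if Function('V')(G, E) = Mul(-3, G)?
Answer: 12627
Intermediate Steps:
Add(-225, Mul(-476, Function('V')(9, -1))) = Add(-225, Mul(-476, Mul(-3, 9))) = Add(-225, Mul(-476, -27)) = Add(-225, 12852) = 12627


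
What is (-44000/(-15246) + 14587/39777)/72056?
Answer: 29887597/662085619272 ≈ 4.5142e-5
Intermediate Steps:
(-44000/(-15246) + 14587/39777)/72056 = (-44000*(-1/15246) + 14587*(1/39777))*(1/72056) = (2000/693 + 14587/39777)*(1/72056) = (29887597/9188487)*(1/72056) = 29887597/662085619272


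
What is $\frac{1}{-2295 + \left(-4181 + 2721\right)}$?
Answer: $- \frac{1}{3755} \approx -0.00026631$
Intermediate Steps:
$\frac{1}{-2295 + \left(-4181 + 2721\right)} = \frac{1}{-2295 - 1460} = \frac{1}{-3755} = - \frac{1}{3755}$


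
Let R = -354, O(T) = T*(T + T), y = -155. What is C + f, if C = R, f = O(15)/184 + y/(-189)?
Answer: -6098567/17388 ≈ -350.73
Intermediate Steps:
O(T) = 2*T² (O(T) = T*(2*T) = 2*T²)
f = 56785/17388 (f = (2*15²)/184 - 155/(-189) = (2*225)*(1/184) - 155*(-1/189) = 450*(1/184) + 155/189 = 225/92 + 155/189 = 56785/17388 ≈ 3.2658)
C = -354
C + f = -354 + 56785/17388 = -6098567/17388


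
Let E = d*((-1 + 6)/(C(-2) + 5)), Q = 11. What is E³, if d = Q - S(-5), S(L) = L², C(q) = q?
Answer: -343000/27 ≈ -12704.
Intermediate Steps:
d = -14 (d = 11 - 1*(-5)² = 11 - 1*25 = 11 - 25 = -14)
E = -70/3 (E = -14*(-1 + 6)/(-2 + 5) = -70/3 ≈ -23.333)
E³ = (-70/3)³ = -343000/27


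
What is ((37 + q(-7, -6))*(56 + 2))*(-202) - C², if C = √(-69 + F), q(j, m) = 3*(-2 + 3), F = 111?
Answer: -468682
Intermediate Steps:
q(j, m) = 3 (q(j, m) = 3*1 = 3)
C = √42 (C = √(-69 + 111) = √42 ≈ 6.4807)
((37 + q(-7, -6))*(56 + 2))*(-202) - C² = ((37 + 3)*(56 + 2))*(-202) - (√42)² = (40*58)*(-202) - 1*42 = 2320*(-202) - 42 = -468640 - 42 = -468682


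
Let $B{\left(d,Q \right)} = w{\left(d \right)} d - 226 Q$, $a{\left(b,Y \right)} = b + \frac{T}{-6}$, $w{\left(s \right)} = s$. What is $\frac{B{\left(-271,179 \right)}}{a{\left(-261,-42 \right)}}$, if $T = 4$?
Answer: $- \frac{98961}{785} \approx -126.06$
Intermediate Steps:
$a{\left(b,Y \right)} = - \frac{2}{3} + b$ ($a{\left(b,Y \right)} = b + \frac{4}{-6} = b + 4 \left(- \frac{1}{6}\right) = b - \frac{2}{3} = - \frac{2}{3} + b$)
$B{\left(d,Q \right)} = d^{2} - 226 Q$ ($B{\left(d,Q \right)} = d d - 226 Q = d^{2} - 226 Q$)
$\frac{B{\left(-271,179 \right)}}{a{\left(-261,-42 \right)}} = \frac{\left(-271\right)^{2} - 40454}{- \frac{2}{3} - 261} = \frac{73441 - 40454}{- \frac{785}{3}} = 32987 \left(- \frac{3}{785}\right) = - \frac{98961}{785}$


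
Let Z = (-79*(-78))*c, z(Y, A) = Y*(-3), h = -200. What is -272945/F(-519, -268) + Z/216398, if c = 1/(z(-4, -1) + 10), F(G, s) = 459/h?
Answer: 9995573542783/84045654 ≈ 1.1893e+5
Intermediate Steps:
z(Y, A) = -3*Y
F(G, s) = -459/200 (F(G, s) = 459/(-200) = 459*(-1/200) = -459/200)
c = 1/22 (c = 1/(-3*(-4) + 10) = 1/(12 + 10) = 1/22 ≈ 0.045455)
Z = 3081/11 (Z = -79*(-78)*(1/22) = 6162*(1/22) = 3081/11 ≈ 280.09)
-272945/F(-519, -268) + Z/216398 = -272945/(-459/200) + (3081/11)/216398 = -272945*(-200/459) + (3081/11)*(1/216398) = 54589000/459 + 237/183106 = 9995573542783/84045654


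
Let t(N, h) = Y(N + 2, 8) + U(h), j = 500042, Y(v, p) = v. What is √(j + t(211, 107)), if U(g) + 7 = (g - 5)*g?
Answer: √511162 ≈ 714.96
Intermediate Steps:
U(g) = -7 + g*(-5 + g) (U(g) = -7 + (g - 5)*g = -7 + (-5 + g)*g = -7 + g*(-5 + g))
t(N, h) = -5 + N + h² - 5*h (t(N, h) = (N + 2) + (-7 + h² - 5*h) = (2 + N) + (-7 + h² - 5*h) = -5 + N + h² - 5*h)
√(j + t(211, 107)) = √(500042 + (-5 + 211 + 107² - 5*107)) = √(500042 + (-5 + 211 + 11449 - 535)) = √(500042 + 11120) = √511162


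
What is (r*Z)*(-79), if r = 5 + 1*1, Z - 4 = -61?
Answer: 27018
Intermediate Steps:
Z = -57 (Z = 4 - 61 = -57)
r = 6 (r = 5 + 1 = 6)
(r*Z)*(-79) = (6*(-57))*(-79) = -342*(-79) = 27018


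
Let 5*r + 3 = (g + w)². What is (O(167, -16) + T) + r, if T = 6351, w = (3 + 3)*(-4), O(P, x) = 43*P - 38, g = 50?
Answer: 68143/5 ≈ 13629.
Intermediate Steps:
O(P, x) = -38 + 43*P
w = -24 (w = 6*(-4) = -24)
r = 673/5 (r = -⅗ + (50 - 24)²/5 = -⅗ + (⅕)*26² = -⅗ + (⅕)*676 = -⅗ + 676/5 = 673/5 ≈ 134.60)
(O(167, -16) + T) + r = ((-38 + 43*167) + 6351) + 673/5 = ((-38 + 7181) + 6351) + 673/5 = (7143 + 6351) + 673/5 = 13494 + 673/5 = 68143/5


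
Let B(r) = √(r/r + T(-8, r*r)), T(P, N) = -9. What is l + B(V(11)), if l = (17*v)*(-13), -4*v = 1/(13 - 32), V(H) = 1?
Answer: -221/76 + 2*I*√2 ≈ -2.9079 + 2.8284*I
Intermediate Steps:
v = 1/76 (v = -1/(4*(13 - 32)) = -¼/(-19) = -¼*(-1/19) = 1/76 ≈ 0.013158)
B(r) = 2*I*√2 (B(r) = √(r/r - 9) = √(1 - 9) = √(-8) = 2*I*√2)
l = -221/76 (l = (17*(1/76))*(-13) = (17/76)*(-13) = -221/76 ≈ -2.9079)
l + B(V(11)) = -221/76 + 2*I*√2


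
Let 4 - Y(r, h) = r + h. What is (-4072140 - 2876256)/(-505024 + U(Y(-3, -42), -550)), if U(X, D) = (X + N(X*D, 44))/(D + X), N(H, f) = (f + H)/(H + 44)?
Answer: 1740573198/126508537 ≈ 13.759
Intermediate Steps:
N(H, f) = (H + f)/(44 + H)
Y(r, h) = 4 - h - r (Y(r, h) = 4 - (r + h) = 4 - (h + r) = 4 + (-h - r) = 4 - h - r)
U(X, D) = (1 + X)/(D + X) (U(X, D) = (X + (X*D + 44)/(44 + X*D))/(D + X) = (X + (D*X + 44)/(44 + D*X))/(D + X) = (X + (44 + D*X)/(44 + D*X))/(D + X) = (X + 1)/(D + X) = (1 + X)/(D + X))
(-4072140 - 2876256)/(-505024 + U(Y(-3, -42), -550)) = (-4072140 - 2876256)/(-505024 + (1 + (4 - 1*(-42) - 1*(-3)))/(-550 + (4 - 1*(-42) - 1*(-3)))) = -6948396/(-505024 + (1 + (4 + 42 + 3))/(-550 + (4 + 42 + 3))) = -6948396/(-505024 + (1 + 49)/(-550 + 49)) = -6948396/(-505024 + 50/(-501)) = -6948396/(-505024 - 1/501*50) = -6948396/(-505024 - 50/501) = -6948396/(-253017074/501) = -6948396*(-501/253017074) = 1740573198/126508537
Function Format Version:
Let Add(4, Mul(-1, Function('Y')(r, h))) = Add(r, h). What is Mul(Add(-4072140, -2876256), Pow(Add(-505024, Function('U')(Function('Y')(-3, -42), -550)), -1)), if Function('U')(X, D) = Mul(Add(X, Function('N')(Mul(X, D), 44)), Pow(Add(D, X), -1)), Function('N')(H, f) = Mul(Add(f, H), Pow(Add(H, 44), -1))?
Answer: Rational(1740573198, 126508537) ≈ 13.759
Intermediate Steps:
Function('N')(H, f) = Mul(Pow(Add(44, H), -1), Add(H, f)) (Function('N')(H, f) = Mul(Add(H, f), Pow(Add(44, H), -1)) = Mul(Pow(Add(44, H), -1), Add(H, f)))
Function('Y')(r, h) = Add(4, Mul(-1, h), Mul(-1, r)) (Function('Y')(r, h) = Add(4, Mul(-1, Add(r, h))) = Add(4, Mul(-1, Add(h, r))) = Add(4, Add(Mul(-1, h), Mul(-1, r))) = Add(4, Mul(-1, h), Mul(-1, r)))
Function('U')(X, D) = Mul(Pow(Add(D, X), -1), Add(1, X)) (Function('U')(X, D) = Mul(Add(X, Mul(Pow(Add(44, Mul(X, D)), -1), Add(Mul(X, D), 44))), Pow(Add(D, X), -1)) = Mul(Add(X, Mul(Pow(Add(44, Mul(D, X)), -1), Add(Mul(D, X), 44))), Pow(Add(D, X), -1)) = Mul(Add(X, Mul(Pow(Add(44, Mul(D, X)), -1), Add(44, Mul(D, X)))), Pow(Add(D, X), -1)) = Mul(Add(X, 1), Pow(Add(D, X), -1)) = Mul(Add(1, X), Pow(Add(D, X), -1)) = Mul(Pow(Add(D, X), -1), Add(1, X)))
Mul(Add(-4072140, -2876256), Pow(Add(-505024, Function('U')(Function('Y')(-3, -42), -550)), -1)) = Mul(Add(-4072140, -2876256), Pow(Add(-505024, Mul(Pow(Add(-550, Add(4, Mul(-1, -42), Mul(-1, -3))), -1), Add(1, Add(4, Mul(-1, -42), Mul(-1, -3))))), -1)) = Mul(-6948396, Pow(Add(-505024, Mul(Pow(Add(-550, Add(4, 42, 3)), -1), Add(1, Add(4, 42, 3)))), -1)) = Mul(-6948396, Pow(Add(-505024, Mul(Pow(Add(-550, 49), -1), Add(1, 49))), -1)) = Mul(-6948396, Pow(Add(-505024, Mul(Pow(-501, -1), 50)), -1)) = Mul(-6948396, Pow(Add(-505024, Mul(Rational(-1, 501), 50)), -1)) = Mul(-6948396, Pow(Add(-505024, Rational(-50, 501)), -1)) = Mul(-6948396, Pow(Rational(-253017074, 501), -1)) = Mul(-6948396, Rational(-501, 253017074)) = Rational(1740573198, 126508537)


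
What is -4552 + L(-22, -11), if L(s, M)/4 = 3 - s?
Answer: -4452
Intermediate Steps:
L(s, M) = 12 - 4*s (L(s, M) = 4*(3 - s) = 12 - 4*s)
-4552 + L(-22, -11) = -4552 + (12 - 4*(-22)) = -4552 + (12 + 88) = -4552 + 100 = -4452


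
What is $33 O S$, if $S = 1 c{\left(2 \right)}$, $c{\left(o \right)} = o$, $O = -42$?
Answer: $-2772$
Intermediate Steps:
$S = 2$ ($S = 1 \cdot 2 = 2$)
$33 O S = 33 \left(-42\right) 2 = \left(-1386\right) 2 = -2772$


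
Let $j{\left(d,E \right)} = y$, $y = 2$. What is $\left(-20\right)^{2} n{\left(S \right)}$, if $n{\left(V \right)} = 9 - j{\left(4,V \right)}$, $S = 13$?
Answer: $2800$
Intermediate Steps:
$j{\left(d,E \right)} = 2$
$n{\left(V \right)} = 7$ ($n{\left(V \right)} = 9 - 2 = 7$)
$\left(-20\right)^{2} n{\left(S \right)} = \left(-20\right)^{2} \cdot 7 = 400 \cdot 7 = 2800$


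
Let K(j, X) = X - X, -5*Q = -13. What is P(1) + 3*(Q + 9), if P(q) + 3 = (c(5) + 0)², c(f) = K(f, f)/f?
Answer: 159/5 ≈ 31.800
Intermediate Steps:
Q = 13/5 (Q = -⅕*(-13) = 13/5 ≈ 2.6000)
K(j, X) = 0
c(f) = 0 (c(f) = 0/f = 0)
P(q) = -3 (P(q) = -3 + (0 + 0)² = -3 + 0² = -3 + 0 = -3)
P(1) + 3*(Q + 9) = -3 + 3*(13/5 + 9) = -3 + 3*(58/5) = -3 + 174/5 = 159/5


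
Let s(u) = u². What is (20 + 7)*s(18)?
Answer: 8748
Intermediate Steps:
(20 + 7)*s(18) = (20 + 7)*18² = 27*324 = 8748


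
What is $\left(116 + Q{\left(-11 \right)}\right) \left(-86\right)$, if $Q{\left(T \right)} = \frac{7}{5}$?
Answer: $- \frac{50482}{5} \approx -10096.0$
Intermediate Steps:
$Q{\left(T \right)} = \frac{7}{5}$ ($Q{\left(T \right)} = 7 \cdot \frac{1}{5} = \frac{7}{5}$)
$\left(116 + Q{\left(-11 \right)}\right) \left(-86\right) = \left(116 + \frac{7}{5}\right) \left(-86\right) = \frac{587}{5} \left(-86\right) = - \frac{50482}{5}$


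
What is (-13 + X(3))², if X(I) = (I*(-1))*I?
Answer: 484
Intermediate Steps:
X(I) = -I² (X(I) = (-I)*I = -I²)
(-13 + X(3))² = (-13 - 1*3²)² = (-13 - 1*9)² = (-13 - 9)² = (-22)² = 484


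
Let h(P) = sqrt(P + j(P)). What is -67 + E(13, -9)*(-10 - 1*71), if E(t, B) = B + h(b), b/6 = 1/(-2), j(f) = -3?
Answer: 662 - 81*I*sqrt(6) ≈ 662.0 - 198.41*I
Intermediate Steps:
b = -3 (b = 6*(1/(-2)) = 6*(1*(-1/2)) = 6*(-1/2) = -3)
h(P) = sqrt(-3 + P) (h(P) = sqrt(P - 3) = sqrt(-3 + P))
E(t, B) = B + I*sqrt(6) (E(t, B) = B + sqrt(-3 - 3) = B + sqrt(-6) = B + I*sqrt(6))
-67 + E(13, -9)*(-10 - 1*71) = -67 + (-9 + I*sqrt(6))*(-10 - 1*71) = -67 + (-9 + I*sqrt(6))*(-10 - 71) = -67 + (-9 + I*sqrt(6))*(-81) = -67 + (729 - 81*I*sqrt(6)) = 662 - 81*I*sqrt(6)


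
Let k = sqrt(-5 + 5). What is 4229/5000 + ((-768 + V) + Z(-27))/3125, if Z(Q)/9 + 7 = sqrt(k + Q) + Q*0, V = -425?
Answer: 11097/25000 + 27*I*sqrt(3)/3125 ≈ 0.44388 + 0.014965*I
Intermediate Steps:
k = 0 (k = sqrt(0) = 0)
Z(Q) = -63 + 9*sqrt(Q) (Z(Q) = -63 + 9*(sqrt(0 + Q) + Q*0) = -63 + 9*(sqrt(Q) + 0) = -63 + 9*sqrt(Q))
4229/5000 + ((-768 + V) + Z(-27))/3125 = 4229/5000 + ((-768 - 425) + (-63 + 9*sqrt(-27)))/3125 = 4229*(1/5000) + (-1193 + (-63 + 9*(3*I*sqrt(3))))*(1/3125) = 4229/5000 + (-1193 + (-63 + 27*I*sqrt(3)))*(1/3125) = 4229/5000 + (-1256 + 27*I*sqrt(3))*(1/3125) = 4229/5000 + (-1256/3125 + 27*I*sqrt(3)/3125) = 11097/25000 + 27*I*sqrt(3)/3125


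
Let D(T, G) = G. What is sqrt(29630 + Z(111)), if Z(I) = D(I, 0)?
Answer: sqrt(29630) ≈ 172.13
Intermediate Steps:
Z(I) = 0
sqrt(29630 + Z(111)) = sqrt(29630 + 0) = sqrt(29630)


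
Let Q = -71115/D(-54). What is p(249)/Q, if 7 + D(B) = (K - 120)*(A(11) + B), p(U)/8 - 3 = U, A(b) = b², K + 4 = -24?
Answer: 6668256/23705 ≈ 281.30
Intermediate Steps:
K = -28 (K = -4 - 24 = -28)
p(U) = 24 + 8*U
D(B) = -17915 - 148*B (D(B) = -7 + (-28 - 120)*(11² + B) = -7 - 148*(121 + B) = -7 + (-17908 - 148*B) = -17915 - 148*B)
Q = 71115/9923 (Q = -71115/(-17915 - 148*(-54)) = -71115/(-17915 + 7992) = -71115/(-9923) = -71115*(-1/9923) = 71115/9923 ≈ 7.1667)
p(249)/Q = (24 + 8*249)/(71115/9923) = (24 + 1992)*(9923/71115) = 2016*(9923/71115) = 6668256/23705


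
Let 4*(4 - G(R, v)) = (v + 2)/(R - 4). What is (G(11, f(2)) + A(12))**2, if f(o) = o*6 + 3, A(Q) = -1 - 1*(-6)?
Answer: 55225/784 ≈ 70.440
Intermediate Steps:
A(Q) = 5 (A(Q) = -1 + 6 = 5)
f(o) = 3 + 6*o (f(o) = 6*o + 3 = 3 + 6*o)
G(R, v) = 4 - (2 + v)/(4*(-4 + R)) (G(R, v) = 4 - (v + 2)/(4*(R - 4)) = 4 - (2 + v)/(4*(-4 + R)))
(G(11, f(2)) + A(12))**2 = ((-66 - (3 + 6*2) + 16*11)/(4*(-4 + 11)) + 5)**2 = ((1/4)*(-66 - (3 + 12) + 176)/7 + 5)**2 = ((1/4)*(1/7)*(-66 - 1*15 + 176) + 5)**2 = ((1/4)*(1/7)*(-66 - 15 + 176) + 5)**2 = ((1/4)*(1/7)*95 + 5)**2 = (95/28 + 5)**2 = (235/28)**2 = 55225/784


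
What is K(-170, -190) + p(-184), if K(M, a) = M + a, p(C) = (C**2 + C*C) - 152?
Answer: 67200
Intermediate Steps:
p(C) = -152 + 2*C**2 (p(C) = (C**2 + C**2) - 152 = 2*C**2 - 152 = -152 + 2*C**2)
K(-170, -190) + p(-184) = (-170 - 190) + (-152 + 2*(-184)**2) = -360 + (-152 + 2*33856) = -360 + (-152 + 67712) = -360 + 67560 = 67200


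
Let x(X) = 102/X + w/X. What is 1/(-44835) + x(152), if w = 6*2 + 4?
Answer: 2645189/3407460 ≈ 0.77629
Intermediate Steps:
w = 16 (w = 12 + 4 = 16)
x(X) = 118/X (x(X) = 102/X + 16/X = 118/X)
1/(-44835) + x(152) = 1/(-44835) + 118/152 = -1/44835 + 118*(1/152) = -1/44835 + 59/76 = 2645189/3407460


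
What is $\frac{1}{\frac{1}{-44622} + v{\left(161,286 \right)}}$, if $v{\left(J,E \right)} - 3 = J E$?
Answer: $\frac{44622}{2054798477} \approx 2.1716 \cdot 10^{-5}$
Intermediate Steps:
$v{\left(J,E \right)} = 3 + E J$ ($v{\left(J,E \right)} = 3 + J E = 3 + E J$)
$\frac{1}{\frac{1}{-44622} + v{\left(161,286 \right)}} = \frac{1}{\frac{1}{-44622} + \left(3 + 286 \cdot 161\right)} = \frac{1}{- \frac{1}{44622} + \left(3 + 46046\right)} = \frac{1}{- \frac{1}{44622} + 46049} = \frac{1}{\frac{2054798477}{44622}} = \frac{44622}{2054798477}$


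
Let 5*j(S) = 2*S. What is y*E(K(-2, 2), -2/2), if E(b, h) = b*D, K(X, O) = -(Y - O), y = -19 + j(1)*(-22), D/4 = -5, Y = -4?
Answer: 3336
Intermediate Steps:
j(S) = 2*S/5 (j(S) = (2*S)/5 = 2*S/5)
D = -20 (D = 4*(-5) = -20)
y = -139/5 (y = -19 + ((⅖)*1)*(-22) = -19 + (⅖)*(-22) = -19 - 44/5 = -139/5 ≈ -27.800)
K(X, O) = 4 + O (K(X, O) = -(-4 - O) = 4 + O)
E(b, h) = -20*b (E(b, h) = b*(-20) = -20*b)
y*E(K(-2, 2), -2/2) = -(-556)*(4 + 2) = -(-556)*6 = -139/5*(-120) = 3336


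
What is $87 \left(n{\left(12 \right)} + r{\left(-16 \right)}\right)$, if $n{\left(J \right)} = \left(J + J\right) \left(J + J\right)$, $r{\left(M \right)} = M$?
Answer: $48720$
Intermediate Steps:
$n{\left(J \right)} = 4 J^{2}$ ($n{\left(J \right)} = 2 J 2 J = 4 J^{2}$)
$87 \left(n{\left(12 \right)} + r{\left(-16 \right)}\right) = 87 \left(4 \cdot 12^{2} - 16\right) = 87 \left(4 \cdot 144 - 16\right) = 87 \left(576 - 16\right) = 87 \cdot 560 = 48720$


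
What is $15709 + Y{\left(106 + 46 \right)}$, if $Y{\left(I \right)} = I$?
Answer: $15861$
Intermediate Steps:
$15709 + Y{\left(106 + 46 \right)} = 15709 + \left(106 + 46\right) = 15709 + 152 = 15861$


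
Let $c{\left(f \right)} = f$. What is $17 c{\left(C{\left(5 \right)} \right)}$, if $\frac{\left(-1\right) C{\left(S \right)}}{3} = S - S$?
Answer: $0$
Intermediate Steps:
$C{\left(S \right)} = 0$ ($C{\left(S \right)} = - 3 \left(S - S\right) = \left(-3\right) 0 = 0$)
$17 c{\left(C{\left(5 \right)} \right)} = 17 \cdot 0 = 0$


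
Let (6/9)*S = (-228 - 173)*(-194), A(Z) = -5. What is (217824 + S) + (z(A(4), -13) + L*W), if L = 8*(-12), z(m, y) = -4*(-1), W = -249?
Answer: 358423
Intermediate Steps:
z(m, y) = 4
S = 116691 (S = 3*((-228 - 173)*(-194))/2 = 3*(-401*(-194))/2 = (3/2)*77794 = 116691)
L = -96
(217824 + S) + (z(A(4), -13) + L*W) = (217824 + 116691) + (4 - 96*(-249)) = 334515 + (4 + 23904) = 334515 + 23908 = 358423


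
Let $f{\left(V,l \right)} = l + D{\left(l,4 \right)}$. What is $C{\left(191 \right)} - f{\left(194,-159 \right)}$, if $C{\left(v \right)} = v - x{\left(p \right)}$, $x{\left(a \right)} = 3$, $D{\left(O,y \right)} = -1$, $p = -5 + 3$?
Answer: $348$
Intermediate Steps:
$p = -2$
$f{\left(V,l \right)} = -1 + l$ ($f{\left(V,l \right)} = l - 1 = -1 + l$)
$C{\left(v \right)} = -3 + v$ ($C{\left(v \right)} = v - 3 = -3 + v$)
$C{\left(191 \right)} - f{\left(194,-159 \right)} = \left(-3 + 191\right) - \left(-1 - 159\right) = 188 - -160 = 188 + 160 = 348$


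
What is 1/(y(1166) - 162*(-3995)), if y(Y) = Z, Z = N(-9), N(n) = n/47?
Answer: 47/30417921 ≈ 1.5451e-6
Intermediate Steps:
N(n) = n/47 (N(n) = n*(1/47) = n/47)
Z = -9/47 (Z = (1/47)*(-9) = -9/47 ≈ -0.19149)
y(Y) = -9/47
1/(y(1166) - 162*(-3995)) = 1/(-9/47 - 162*(-3995)) = 1/(-9/47 + 647190) = 1/(30417921/47) = 47/30417921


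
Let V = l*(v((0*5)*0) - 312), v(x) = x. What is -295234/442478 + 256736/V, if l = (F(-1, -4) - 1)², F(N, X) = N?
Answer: -1780757560/8628321 ≈ -206.39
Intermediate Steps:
l = 4 (l = (-1 - 1)² = (-2)² = 4)
V = -1248 (V = 4*((0*5)*0 - 312) = 4*(0*0 - 312) = 4*(0 - 312) = 4*(-312) = -1248)
-295234/442478 + 256736/V = -295234/442478 + 256736/(-1248) = -295234*1/442478 + 256736*(-1/1248) = -147617/221239 - 8023/39 = -1780757560/8628321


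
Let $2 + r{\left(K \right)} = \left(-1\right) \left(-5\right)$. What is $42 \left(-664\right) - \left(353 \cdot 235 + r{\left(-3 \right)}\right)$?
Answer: $-110846$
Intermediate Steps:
$r{\left(K \right)} = 3$ ($r{\left(K \right)} = -2 - -5 = -2 + 5 = 3$)
$42 \left(-664\right) - \left(353 \cdot 235 + r{\left(-3 \right)}\right) = 42 \left(-664\right) - \left(353 \cdot 235 + 3\right) = -27888 - \left(82955 + 3\right) = -27888 - 82958 = -110846$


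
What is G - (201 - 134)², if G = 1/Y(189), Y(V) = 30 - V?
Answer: -713752/159 ≈ -4489.0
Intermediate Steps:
G = -1/159 (G = 1/(30 - 1*189) = 1/(30 - 189) = 1/(-159) = -1/159 ≈ -0.0062893)
G - (201 - 134)² = -1/159 - (201 - 134)² = -1/159 - 1*67² = -1/159 - 1*4489 = -1/159 - 4489 = -713752/159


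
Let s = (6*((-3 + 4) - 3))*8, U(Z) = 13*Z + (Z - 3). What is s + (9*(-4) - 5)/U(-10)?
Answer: -13687/143 ≈ -95.713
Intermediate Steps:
U(Z) = -3 + 14*Z (U(Z) = 13*Z + (-3 + Z) = -3 + 14*Z)
s = -96 (s = (6*(1 - 3))*8 = (6*(-2))*8 = -12*8 = -96)
s + (9*(-4) - 5)/U(-10) = -96 + (9*(-4) - 5)/(-3 + 14*(-10)) = -96 + (-36 - 5)/(-3 - 140) = -96 - 41/(-143) = -96 - 41*(-1/143) = -96 + 41/143 = -13687/143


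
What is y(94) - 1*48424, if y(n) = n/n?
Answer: -48423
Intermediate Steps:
y(n) = 1
y(94) - 1*48424 = 1 - 1*48424 = 1 - 48424 = -48423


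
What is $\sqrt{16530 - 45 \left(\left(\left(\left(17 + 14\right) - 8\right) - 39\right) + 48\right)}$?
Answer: $\sqrt{15090} \approx 122.84$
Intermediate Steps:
$\sqrt{16530 - 45 \left(\left(\left(\left(17 + 14\right) - 8\right) - 39\right) + 48\right)} = \sqrt{16530 - 45 \left(\left(\left(31 - 8\right) - 39\right) + 48\right)} = \sqrt{16530 - 45 \left(\left(23 - 39\right) + 48\right)} = \sqrt{16530 - 45 \left(-16 + 48\right)} = \sqrt{16530 - 1440} = \sqrt{15090}$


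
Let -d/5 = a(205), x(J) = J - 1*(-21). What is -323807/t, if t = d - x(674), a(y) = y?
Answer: 323807/1720 ≈ 188.26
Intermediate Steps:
x(J) = 21 + J (x(J) = J + 21 = 21 + J)
d = -1025 (d = -5*205 = -1025)
t = -1720 (t = -1025 - (21 + 674) = -1025 - 1*695 = -1025 - 695 = -1720)
-323807/t = -323807/(-1720) = -323807*(-1/1720) = 323807/1720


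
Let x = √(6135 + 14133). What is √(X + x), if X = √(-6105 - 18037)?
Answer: √(6*√563 + I*√24142) ≈ 13.287 + 5.8468*I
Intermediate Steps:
X = I*√24142 (X = √(-24142) = I*√24142 ≈ 155.38*I)
x = 6*√563 (x = √20268 = 6*√563 ≈ 142.37)
√(X + x) = √(I*√24142 + 6*√563) = √(6*√563 + I*√24142)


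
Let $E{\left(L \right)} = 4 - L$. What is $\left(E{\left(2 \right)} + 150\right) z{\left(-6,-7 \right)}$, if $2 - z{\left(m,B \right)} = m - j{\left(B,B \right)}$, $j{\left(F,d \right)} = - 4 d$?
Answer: $5472$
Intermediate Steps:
$z{\left(m,B \right)} = 2 - m - 4 B$ ($z{\left(m,B \right)} = 2 - \left(m - - 4 B\right) = 2 - \left(m + 4 B\right) = 2 - m - 4 B$)
$\left(E{\left(2 \right)} + 150\right) z{\left(-6,-7 \right)} = \left(\left(4 - 2\right) + 150\right) \left(2 - -6 - -28\right) = \left(\left(4 - 2\right) + 150\right) \left(2 + 6 + 28\right) = \left(2 + 150\right) 36 = 152 \cdot 36 = 5472$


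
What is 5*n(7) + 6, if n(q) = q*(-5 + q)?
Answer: 76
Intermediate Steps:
5*n(7) + 6 = 5*(7*(-5 + 7)) + 6 = 5*(7*2) + 6 = 5*14 + 6 = 70 + 6 = 76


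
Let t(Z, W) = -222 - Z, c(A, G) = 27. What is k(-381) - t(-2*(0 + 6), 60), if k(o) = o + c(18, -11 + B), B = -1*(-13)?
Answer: -144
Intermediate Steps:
B = 13
k(o) = 27 + o (k(o) = o + 27 = 27 + o)
k(-381) - t(-2*(0 + 6), 60) = (27 - 381) - (-222 - (-2)*(0 + 6)) = -354 - (-222 - (-2)*6) = -354 - (-222 - 1*(-12)) = -354 - (-222 + 12) = -354 - 1*(-210) = -354 + 210 = -144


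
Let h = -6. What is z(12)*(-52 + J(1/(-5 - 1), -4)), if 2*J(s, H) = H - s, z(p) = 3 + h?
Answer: 647/4 ≈ 161.75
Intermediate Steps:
z(p) = -3 (z(p) = 3 - 6 = -3)
J(s, H) = H/2 - s/2 (J(s, H) = (H - s)/2 = H/2 - s/2)
z(12)*(-52 + J(1/(-5 - 1), -4)) = -3*(-52 + ((½)*(-4) - 1/(2*(-5 - 1)))) = -3*(-52 + (-2 - ½/(-6))) = -3*(-52 + (-2 - ½*(-⅙))) = -3*(-52 + (-2 + 1/12)) = -3*(-52 - 23/12) = -3*(-647/12) = 647/4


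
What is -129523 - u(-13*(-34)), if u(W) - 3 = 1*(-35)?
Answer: -129491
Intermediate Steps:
u(W) = -32 (u(W) = 3 + 1*(-35) = 3 - 35 = -32)
-129523 - u(-13*(-34)) = -129523 - 1*(-32) = -129523 + 32 = -129491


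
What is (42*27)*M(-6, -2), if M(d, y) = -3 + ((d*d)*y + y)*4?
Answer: -339066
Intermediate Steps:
M(d, y) = -3 + 4*y + 4*y*d**2 (M(d, y) = -3 + (d**2*y + y)*4 = -3 + (y*d**2 + y)*4 = -3 + (y + y*d**2)*4 = -3 + (4*y + 4*y*d**2) = -3 + 4*y + 4*y*d**2)
(42*27)*M(-6, -2) = (42*27)*(-3 + 4*(-2) + 4*(-2)*(-6)**2) = 1134*(-3 - 8 + 4*(-2)*36) = 1134*(-3 - 8 - 288) = 1134*(-299) = -339066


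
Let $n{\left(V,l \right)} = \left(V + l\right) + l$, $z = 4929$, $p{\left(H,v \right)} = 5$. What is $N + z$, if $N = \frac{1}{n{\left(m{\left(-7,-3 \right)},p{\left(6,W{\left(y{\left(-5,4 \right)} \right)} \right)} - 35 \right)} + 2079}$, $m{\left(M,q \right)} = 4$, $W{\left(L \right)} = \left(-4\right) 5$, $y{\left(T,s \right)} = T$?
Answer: $\frac{9971368}{2023} \approx 4929.0$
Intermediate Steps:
$W{\left(L \right)} = -20$
$n{\left(V,l \right)} = V + 2 l$
$N = \frac{1}{2023}$ ($N = \frac{1}{\left(4 + 2 \left(5 - 35\right)\right) + 2079} = \frac{1}{\left(4 + 2 \left(-30\right)\right) + 2079} = \frac{1}{\left(4 - 60\right) + 2079} = \frac{1}{-56 + 2079} = \frac{1}{2023} \approx 0.00049432$)
$N + z = \frac{1}{2023} + 4929 = \frac{9971368}{2023}$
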